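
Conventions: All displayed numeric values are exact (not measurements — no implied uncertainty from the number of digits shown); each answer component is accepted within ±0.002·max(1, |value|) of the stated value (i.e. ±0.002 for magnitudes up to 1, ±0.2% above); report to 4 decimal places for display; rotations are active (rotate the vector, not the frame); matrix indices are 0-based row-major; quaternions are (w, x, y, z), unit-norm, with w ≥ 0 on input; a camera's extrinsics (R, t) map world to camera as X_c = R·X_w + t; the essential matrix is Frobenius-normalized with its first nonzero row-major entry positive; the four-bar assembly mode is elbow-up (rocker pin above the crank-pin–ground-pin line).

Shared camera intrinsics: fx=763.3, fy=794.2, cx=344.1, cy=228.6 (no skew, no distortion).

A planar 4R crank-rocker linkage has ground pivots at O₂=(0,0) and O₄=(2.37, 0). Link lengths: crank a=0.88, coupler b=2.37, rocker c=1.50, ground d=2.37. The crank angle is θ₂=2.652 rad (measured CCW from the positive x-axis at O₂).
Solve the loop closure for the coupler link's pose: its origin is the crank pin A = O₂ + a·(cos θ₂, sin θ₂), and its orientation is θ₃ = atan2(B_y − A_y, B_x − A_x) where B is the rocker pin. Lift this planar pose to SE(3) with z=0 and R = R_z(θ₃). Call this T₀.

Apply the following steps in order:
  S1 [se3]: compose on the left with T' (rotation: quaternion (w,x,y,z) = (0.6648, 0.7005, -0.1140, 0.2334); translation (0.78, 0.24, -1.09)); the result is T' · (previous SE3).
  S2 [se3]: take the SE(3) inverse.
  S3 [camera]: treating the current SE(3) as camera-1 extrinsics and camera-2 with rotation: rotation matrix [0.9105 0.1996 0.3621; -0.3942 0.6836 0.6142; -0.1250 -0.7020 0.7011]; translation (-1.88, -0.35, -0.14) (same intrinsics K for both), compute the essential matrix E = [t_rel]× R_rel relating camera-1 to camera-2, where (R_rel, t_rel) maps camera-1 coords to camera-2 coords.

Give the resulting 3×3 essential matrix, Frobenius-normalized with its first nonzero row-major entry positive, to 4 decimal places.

matrix = [0.0193 0.0076 0.3504; 0.0055 -0.5155 -0.4176; -0.0523 0.4823 -0.4487]

source (fourbar_fk): coupler pose = R=[0.9443 -0.3290 0.0000; 0.3290 0.9443 0.0000; 0.0000 0.0000 1.0000], t=(-0.7766, 0.4138, 0.0000)
after S1 (compose_se3): R=[0.6623 -0.7284 0.1754; 0.1125 -0.1347 -0.9845; 0.7407 0.6718 -0.0073], t=(-0.0863, 0.0857, -1.0982)
after S2 (invert_se3): R=[0.6623 0.1125 0.7407; -0.7284 -0.1347 0.6718; 0.1754 -0.9845 -0.0073], t=(0.8610, 0.6864, 0.0916)
after S3 (essential): [0.0193 0.0076 0.3504; 0.0055 -0.5155 -0.4176; -0.0523 0.4823 -0.4487]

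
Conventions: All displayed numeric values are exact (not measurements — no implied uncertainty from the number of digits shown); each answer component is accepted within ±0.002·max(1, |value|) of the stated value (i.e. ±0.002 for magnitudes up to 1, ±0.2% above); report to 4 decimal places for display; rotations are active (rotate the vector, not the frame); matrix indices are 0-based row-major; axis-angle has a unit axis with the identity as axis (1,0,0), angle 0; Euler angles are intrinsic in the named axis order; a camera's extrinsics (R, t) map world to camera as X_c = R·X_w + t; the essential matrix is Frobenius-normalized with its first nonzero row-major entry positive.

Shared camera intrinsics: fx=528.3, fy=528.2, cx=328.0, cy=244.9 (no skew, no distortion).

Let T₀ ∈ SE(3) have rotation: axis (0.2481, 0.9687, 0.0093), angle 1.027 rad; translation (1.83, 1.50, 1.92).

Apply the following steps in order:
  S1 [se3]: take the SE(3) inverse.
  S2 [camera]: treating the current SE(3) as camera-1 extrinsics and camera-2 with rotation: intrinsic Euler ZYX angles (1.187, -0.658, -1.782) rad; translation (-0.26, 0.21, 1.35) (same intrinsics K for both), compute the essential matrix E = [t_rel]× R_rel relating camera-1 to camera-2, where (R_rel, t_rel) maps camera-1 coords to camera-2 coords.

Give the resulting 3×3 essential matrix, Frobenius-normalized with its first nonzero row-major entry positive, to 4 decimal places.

after S1 (invert_se3): R=[0.5471 0.1239 -0.8278; 0.1080 0.9703 0.2167; 0.8301 -0.2080 0.5174], t=(0.4024, -2.0691, -2.2005)
after S2 (essential): [0.2360 -0.6072 0.2289; 0.2462 -0.0584 0.0305; -0.6189 -0.2646 0.0722]

matrix = [0.2360 -0.6072 0.2289; 0.2462 -0.0584 0.0305; -0.6189 -0.2646 0.0722]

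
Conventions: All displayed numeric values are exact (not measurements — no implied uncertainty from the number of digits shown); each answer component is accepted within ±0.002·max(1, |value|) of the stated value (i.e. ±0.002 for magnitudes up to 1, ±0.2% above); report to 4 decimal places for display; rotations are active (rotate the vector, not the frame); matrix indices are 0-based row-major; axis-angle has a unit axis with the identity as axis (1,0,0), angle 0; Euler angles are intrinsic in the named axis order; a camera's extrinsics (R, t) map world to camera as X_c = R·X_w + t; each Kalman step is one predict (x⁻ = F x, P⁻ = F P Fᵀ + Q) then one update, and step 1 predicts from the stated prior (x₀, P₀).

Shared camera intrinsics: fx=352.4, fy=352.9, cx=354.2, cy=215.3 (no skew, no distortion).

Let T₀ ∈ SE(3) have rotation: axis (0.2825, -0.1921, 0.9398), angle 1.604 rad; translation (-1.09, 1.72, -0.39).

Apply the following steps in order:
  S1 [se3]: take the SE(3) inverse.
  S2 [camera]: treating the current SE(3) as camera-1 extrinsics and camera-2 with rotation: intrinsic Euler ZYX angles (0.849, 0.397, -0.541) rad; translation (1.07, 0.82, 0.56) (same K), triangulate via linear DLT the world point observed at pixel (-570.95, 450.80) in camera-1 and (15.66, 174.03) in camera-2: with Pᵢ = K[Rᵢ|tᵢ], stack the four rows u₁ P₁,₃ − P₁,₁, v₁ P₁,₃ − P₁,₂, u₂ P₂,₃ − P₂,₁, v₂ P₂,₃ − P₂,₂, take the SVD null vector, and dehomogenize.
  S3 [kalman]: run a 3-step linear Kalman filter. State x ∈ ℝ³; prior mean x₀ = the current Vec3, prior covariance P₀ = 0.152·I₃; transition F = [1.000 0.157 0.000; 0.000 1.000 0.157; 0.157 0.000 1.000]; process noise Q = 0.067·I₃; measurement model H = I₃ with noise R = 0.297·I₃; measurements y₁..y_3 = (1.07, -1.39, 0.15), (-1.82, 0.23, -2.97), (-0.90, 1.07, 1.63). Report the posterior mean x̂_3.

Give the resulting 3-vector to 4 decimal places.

after S1 (invert_se3): R=[0.0493 0.8832 0.4663; -0.9954 0.0050 0.0958; 0.0823 -0.4689 0.8794], t=(-1.2836, -1.0562, 1.2392)
after S2 (triangulate): (-1.3200, 0.8198, -0.4808)
after S3 (kf_track): (-0.7849, 0.3141, -0.2915)

result = (-0.7849, 0.3141, -0.2915)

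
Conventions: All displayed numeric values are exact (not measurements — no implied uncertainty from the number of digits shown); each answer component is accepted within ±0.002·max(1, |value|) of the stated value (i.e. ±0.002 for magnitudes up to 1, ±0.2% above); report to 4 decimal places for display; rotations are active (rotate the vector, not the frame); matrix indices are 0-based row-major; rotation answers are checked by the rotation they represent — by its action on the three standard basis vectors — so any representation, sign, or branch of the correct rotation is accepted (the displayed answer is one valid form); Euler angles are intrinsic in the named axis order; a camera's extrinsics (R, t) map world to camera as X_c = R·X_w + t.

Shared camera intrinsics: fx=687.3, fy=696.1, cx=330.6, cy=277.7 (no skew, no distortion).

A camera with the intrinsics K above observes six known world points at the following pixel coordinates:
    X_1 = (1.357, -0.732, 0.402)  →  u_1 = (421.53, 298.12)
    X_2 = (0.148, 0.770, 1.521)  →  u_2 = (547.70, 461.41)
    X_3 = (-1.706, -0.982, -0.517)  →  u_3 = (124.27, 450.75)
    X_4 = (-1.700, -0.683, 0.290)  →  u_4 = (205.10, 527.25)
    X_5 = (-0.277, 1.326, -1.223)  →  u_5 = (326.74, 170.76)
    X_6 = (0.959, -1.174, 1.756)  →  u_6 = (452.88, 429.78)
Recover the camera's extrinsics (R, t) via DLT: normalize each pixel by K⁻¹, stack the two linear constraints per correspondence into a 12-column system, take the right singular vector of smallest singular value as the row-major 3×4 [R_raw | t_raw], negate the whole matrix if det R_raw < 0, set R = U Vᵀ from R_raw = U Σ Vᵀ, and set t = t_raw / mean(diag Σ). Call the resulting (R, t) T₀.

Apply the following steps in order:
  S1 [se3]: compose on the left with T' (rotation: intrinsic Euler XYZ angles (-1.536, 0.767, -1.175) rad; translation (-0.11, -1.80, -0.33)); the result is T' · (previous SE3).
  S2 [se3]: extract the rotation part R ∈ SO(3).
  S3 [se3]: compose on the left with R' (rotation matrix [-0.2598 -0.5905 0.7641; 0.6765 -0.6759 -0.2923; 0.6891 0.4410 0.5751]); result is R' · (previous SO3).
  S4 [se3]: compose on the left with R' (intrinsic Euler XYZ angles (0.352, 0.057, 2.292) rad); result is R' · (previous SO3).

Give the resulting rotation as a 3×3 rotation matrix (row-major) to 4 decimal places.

source (pnp_recover): camera pose = R=[0.5999 0.5059 0.6198; -0.5793 -0.2597 0.7726; 0.5518 -0.8226 0.1373], t=(0.2300, 0.4900, 5.5701)
after S1 (compose_se3): R=[0.1646 -0.6029 0.7806; 0.5804 -0.5807 -0.5709; 0.7975 0.5470 0.2543], t=(4.1449, 1.8321, -0.1802)
after S2 (rot_of_se3): [0.1646 -0.6029 0.7806; 0.5804 -0.5807 -0.5709; 0.7975 0.5470 0.2543]
after S3 (compose_so3): [0.2239 0.9175 0.3286; -0.5140 -0.1753 0.8397; 0.8280 -0.3569 0.4324]
after S4 (compose_so3): [0.2850 -0.4938 -0.8216; 0.1961 0.8690 -0.4542; 0.9383 -0.0317 0.3445]

rotation (matrix) = ((0.2850, -0.4938, -0.8216), (0.1961, 0.8690, -0.4542), (0.9383, -0.0317, 0.3445))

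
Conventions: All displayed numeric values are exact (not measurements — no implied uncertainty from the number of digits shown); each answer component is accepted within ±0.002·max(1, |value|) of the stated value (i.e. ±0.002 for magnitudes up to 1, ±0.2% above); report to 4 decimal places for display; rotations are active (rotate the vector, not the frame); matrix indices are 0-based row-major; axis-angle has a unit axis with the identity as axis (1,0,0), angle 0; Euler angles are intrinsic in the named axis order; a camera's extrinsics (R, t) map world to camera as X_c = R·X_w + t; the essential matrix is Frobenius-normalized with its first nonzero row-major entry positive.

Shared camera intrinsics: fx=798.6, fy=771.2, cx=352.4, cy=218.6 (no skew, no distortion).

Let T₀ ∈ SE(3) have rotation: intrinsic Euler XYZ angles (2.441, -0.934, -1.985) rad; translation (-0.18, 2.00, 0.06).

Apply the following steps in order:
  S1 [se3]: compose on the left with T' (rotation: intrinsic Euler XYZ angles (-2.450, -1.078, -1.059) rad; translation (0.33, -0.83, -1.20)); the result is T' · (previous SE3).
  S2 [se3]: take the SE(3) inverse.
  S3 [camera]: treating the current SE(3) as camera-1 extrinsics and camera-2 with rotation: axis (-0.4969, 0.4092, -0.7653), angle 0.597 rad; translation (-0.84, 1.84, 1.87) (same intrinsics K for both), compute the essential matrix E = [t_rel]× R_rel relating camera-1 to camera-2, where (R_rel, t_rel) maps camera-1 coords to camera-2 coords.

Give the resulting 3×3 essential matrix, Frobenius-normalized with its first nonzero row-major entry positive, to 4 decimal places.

matrix = [0.2913 0.0087 0.3327; 0.4995 0.2424 -0.4378; -0.3594 -0.0089 -0.4186]

after S1 (compose_se3): R=[0.6213 0.7816 0.0561; -0.2276 0.2485 -0.9415; -0.7498 0.5721 0.3323], t=(1.0604, -0.7570, -3.0701)
after S2 (invert_se3): R=[0.6213 -0.2276 -0.7498; 0.7816 0.2485 0.5721; 0.0561 -0.9415 0.3323], t=(-3.1331, 1.1159, 0.2480)
after S3 (essential): [0.2913 0.0087 0.3327; 0.4995 0.2424 -0.4378; -0.3594 -0.0089 -0.4186]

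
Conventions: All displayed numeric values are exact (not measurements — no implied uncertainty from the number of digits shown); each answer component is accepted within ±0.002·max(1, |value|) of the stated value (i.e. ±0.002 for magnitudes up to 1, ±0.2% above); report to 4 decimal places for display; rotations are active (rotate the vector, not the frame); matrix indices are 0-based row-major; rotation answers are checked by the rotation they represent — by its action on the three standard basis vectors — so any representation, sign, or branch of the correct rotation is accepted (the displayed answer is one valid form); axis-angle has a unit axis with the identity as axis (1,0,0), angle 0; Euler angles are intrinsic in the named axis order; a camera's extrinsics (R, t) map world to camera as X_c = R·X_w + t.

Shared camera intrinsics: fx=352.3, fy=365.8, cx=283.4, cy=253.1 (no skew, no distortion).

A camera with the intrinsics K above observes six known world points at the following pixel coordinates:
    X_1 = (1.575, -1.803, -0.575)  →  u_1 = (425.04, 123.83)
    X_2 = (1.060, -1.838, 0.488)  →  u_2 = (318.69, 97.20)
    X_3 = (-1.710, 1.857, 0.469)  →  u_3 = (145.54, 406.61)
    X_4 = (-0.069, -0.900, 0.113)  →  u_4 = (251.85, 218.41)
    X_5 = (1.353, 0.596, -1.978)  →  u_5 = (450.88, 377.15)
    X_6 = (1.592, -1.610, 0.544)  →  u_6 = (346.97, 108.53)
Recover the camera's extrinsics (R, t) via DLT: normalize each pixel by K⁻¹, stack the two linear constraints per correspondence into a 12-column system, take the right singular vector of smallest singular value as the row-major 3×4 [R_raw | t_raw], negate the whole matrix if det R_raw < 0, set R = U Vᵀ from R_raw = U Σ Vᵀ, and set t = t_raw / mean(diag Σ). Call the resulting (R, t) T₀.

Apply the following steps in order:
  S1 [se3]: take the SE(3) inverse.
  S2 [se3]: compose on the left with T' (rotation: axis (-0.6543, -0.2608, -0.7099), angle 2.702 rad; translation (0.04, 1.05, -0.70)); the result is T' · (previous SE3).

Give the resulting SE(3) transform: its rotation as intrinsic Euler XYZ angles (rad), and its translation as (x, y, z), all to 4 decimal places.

source (pnp_recover): camera pose = R=[0.8146 -0.0346 -0.5790; -0.3552 0.7595 -0.5450; 0.4586 0.6496 0.6064], t=(-0.2500, 0.3599, 4.3495)
after S1 (invert_se3): R=[0.8146 -0.3552 0.4586; -0.0346 0.7595 0.6496; -0.5790 -0.5450 0.6064], t=(-1.6631, -3.1076, -2.5860)
after S2 (compose_se3): R=[-0.5426 0.0863 0.8355; -0.3198 -0.9410 -0.1105; 0.7767 -0.3272 0.5382], t=(-3.7609, 1.7895, -2.7290)

rotation (euler_xyz) = (0.2026, 0.9891, -2.9839), translation = (-3.7609, 1.7895, -2.7290)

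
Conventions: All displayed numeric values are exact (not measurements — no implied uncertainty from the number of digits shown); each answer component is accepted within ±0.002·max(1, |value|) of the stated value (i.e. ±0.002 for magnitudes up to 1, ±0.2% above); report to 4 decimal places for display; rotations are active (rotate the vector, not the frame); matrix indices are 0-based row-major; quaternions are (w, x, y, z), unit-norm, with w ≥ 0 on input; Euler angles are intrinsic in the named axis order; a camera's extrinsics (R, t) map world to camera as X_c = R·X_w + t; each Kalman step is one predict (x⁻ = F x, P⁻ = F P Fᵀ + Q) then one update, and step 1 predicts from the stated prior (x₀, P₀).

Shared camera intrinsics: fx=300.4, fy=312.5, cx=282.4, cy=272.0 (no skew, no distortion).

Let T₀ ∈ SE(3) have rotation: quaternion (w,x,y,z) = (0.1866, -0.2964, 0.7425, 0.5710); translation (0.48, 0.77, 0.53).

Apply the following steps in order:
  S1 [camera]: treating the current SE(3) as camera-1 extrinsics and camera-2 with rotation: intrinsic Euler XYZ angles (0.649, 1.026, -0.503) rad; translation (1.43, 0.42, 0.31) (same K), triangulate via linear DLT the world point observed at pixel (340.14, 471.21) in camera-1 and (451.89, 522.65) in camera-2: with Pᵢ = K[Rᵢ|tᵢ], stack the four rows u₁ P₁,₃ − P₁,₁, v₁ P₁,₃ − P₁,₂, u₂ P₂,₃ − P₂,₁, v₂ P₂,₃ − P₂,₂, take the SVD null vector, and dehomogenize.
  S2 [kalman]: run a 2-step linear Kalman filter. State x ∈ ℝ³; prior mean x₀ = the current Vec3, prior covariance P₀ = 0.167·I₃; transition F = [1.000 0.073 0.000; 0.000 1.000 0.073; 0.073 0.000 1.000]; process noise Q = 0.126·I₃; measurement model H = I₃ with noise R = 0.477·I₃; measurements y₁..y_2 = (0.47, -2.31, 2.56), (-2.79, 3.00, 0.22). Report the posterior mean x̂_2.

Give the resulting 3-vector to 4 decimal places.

result = (-1.6020, 1.4287, 0.7351)

after S1 (triangulate): (-1.8556, 1.9570, 0.4027)
after S2 (kf_track): (-1.6020, 1.4287, 0.7351)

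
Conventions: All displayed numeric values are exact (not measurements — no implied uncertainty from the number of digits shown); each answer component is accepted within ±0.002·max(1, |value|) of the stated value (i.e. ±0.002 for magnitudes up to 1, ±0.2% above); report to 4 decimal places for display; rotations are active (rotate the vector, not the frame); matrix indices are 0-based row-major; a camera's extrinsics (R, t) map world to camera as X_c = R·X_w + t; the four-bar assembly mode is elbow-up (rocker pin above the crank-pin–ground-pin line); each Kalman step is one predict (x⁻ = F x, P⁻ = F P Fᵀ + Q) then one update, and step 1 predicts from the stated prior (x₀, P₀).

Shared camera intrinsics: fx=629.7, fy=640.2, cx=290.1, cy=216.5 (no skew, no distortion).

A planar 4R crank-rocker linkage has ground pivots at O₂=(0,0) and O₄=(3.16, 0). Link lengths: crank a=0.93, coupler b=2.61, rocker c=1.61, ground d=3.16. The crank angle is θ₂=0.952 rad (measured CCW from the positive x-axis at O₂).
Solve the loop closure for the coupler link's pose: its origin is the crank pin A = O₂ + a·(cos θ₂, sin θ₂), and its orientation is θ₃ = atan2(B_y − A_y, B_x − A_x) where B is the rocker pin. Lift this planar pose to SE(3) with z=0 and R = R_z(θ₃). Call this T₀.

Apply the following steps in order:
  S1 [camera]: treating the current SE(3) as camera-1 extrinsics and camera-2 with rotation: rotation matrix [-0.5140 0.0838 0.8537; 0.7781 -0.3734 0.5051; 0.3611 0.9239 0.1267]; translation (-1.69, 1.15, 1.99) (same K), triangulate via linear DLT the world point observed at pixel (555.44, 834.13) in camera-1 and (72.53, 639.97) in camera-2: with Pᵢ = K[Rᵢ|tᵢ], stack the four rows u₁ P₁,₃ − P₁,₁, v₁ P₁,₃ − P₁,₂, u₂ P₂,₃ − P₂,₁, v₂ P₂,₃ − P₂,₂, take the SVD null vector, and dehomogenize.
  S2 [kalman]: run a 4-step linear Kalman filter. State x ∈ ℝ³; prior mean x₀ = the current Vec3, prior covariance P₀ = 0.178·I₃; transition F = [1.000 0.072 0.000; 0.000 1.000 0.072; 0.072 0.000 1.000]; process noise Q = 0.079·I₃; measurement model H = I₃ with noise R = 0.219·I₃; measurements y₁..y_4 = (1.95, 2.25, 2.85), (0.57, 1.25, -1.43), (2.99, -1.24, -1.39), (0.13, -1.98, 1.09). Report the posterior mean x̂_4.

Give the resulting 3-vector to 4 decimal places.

result = (1.0492, -0.8078, 0.2999)

source (fourbar_fk): coupler pose = R=[0.9461 -0.3239 0.0000; 0.3239 0.9461 0.0000; 0.0000 0.0000 1.0000], t=(0.5395, 0.7576, 0.0000)
after S1 (triangulate): (-0.0498, 0.2286, 0.9927)
after S2 (kf_track): (1.0492, -0.8078, 0.2999)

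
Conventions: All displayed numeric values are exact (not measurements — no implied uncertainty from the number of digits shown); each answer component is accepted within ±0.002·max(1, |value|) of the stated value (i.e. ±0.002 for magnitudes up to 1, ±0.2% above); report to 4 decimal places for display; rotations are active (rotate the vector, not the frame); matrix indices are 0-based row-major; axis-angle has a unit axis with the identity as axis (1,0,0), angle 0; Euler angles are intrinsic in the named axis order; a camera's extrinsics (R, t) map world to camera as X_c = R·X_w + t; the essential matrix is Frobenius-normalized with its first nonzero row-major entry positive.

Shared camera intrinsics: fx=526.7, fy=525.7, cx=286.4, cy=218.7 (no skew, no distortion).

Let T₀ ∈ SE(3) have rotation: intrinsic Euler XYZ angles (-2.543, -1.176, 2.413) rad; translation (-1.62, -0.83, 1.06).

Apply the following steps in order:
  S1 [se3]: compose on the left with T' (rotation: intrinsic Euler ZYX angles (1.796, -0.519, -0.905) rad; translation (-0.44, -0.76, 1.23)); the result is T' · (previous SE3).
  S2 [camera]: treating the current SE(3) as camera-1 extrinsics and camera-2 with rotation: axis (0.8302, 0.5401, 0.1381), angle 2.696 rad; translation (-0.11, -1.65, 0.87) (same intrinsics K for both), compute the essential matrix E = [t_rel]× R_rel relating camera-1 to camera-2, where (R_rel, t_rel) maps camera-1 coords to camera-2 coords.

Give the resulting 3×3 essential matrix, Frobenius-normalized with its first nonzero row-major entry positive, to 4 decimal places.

after S1 (compose_se3): R=[0.5669 -0.7845 0.2515; -0.5621 -0.5915 -0.5781; 0.6022 0.1864 -0.7763], t=(-0.2939, -2.8350, 1.5618)
after S2 (essential): [0.2946 -0.1030 -0.3897; -0.3147 0.0889 0.3797; -0.5067 -0.3874 -0.3047]

matrix = [0.2946 -0.1030 -0.3897; -0.3147 0.0889 0.3797; -0.5067 -0.3874 -0.3047]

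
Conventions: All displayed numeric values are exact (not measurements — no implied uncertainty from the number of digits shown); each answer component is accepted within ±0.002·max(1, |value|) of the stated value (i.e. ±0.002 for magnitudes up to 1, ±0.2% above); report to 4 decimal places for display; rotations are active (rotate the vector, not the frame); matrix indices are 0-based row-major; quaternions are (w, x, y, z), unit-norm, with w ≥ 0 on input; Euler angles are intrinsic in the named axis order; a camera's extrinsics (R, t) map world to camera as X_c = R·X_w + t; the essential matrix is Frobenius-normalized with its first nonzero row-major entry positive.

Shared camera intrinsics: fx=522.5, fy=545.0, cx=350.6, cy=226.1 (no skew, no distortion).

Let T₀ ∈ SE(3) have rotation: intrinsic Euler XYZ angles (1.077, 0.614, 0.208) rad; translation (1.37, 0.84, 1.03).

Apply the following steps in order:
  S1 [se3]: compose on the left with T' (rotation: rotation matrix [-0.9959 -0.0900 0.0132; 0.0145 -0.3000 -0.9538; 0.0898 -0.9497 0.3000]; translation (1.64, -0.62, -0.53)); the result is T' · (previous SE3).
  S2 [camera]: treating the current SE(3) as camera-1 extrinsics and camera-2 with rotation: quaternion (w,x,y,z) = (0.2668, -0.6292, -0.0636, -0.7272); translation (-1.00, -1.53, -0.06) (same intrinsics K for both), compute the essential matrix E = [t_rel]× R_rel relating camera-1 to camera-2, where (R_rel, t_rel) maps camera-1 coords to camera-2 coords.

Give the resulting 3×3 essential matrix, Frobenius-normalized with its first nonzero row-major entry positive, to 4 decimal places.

after S1 (compose_se3): R=[-0.8510 0.1479 -0.5039; -0.0853 -0.9857 -0.1453; -0.5182 -0.0807 0.8515], t=(0.2137, -1.8346, -0.8957)
after S2 (essential): [0.2245 0.0121 0.1054; 0.6427 -0.0542 0.1592; -0.1297 0.3892 0.5734]

matrix = [0.2245 0.0121 0.1054; 0.6427 -0.0542 0.1592; -0.1297 0.3892 0.5734]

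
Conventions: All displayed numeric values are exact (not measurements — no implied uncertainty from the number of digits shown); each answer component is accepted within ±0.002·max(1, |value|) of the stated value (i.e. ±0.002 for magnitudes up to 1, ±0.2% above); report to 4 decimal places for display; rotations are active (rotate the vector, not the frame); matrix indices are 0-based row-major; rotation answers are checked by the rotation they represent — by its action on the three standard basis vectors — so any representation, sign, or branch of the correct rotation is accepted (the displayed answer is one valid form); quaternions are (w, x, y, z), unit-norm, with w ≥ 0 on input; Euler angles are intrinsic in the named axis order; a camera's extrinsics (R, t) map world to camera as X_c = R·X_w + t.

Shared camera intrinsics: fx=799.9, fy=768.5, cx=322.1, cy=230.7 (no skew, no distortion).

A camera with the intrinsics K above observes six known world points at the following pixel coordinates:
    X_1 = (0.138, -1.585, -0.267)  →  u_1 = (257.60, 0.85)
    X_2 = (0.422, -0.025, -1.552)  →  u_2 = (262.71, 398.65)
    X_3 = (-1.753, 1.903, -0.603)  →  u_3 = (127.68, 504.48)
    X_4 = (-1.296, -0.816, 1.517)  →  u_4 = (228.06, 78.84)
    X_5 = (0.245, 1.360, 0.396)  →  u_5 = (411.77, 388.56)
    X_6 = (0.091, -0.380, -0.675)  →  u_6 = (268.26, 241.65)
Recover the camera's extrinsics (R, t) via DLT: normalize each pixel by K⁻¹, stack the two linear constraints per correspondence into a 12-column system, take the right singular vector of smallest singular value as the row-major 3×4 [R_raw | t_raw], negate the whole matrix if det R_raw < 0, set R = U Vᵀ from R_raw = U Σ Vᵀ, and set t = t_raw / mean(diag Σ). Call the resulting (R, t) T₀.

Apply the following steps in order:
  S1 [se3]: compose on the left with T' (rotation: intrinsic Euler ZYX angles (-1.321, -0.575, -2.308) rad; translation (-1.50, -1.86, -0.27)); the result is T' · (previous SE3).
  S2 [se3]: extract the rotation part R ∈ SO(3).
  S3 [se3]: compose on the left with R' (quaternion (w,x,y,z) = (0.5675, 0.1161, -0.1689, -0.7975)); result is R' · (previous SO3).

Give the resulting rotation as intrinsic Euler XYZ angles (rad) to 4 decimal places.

rotation (euler_xyz) = (1.6370, -0.5451, 2.7377)

source (pnp_recover): camera pose = R=[0.8967 0.2040 0.3929; -0.0146 0.9007 -0.4342; -0.4424 0.3836 0.8106], t=(-0.0200, 0.1100, 4.9100)
after S1 (compose_se3): R=[-0.1633 -0.1448 0.9759; -0.6453 -0.7326 -0.2167; 0.7463 -0.6651 0.0262], t=(2.4012, -2.7456, -3.1191)
after S2 (rot_of_se3): [-0.1633 -0.1448 0.9759; -0.6453 -0.7326 -0.2167; 0.7463 -0.6651 0.0262]
after S3 (compose_so3): [-0.7862 -0.3361 -0.5185; 0.4498 0.2642 -0.8532; 0.4237 -0.9040 -0.0566]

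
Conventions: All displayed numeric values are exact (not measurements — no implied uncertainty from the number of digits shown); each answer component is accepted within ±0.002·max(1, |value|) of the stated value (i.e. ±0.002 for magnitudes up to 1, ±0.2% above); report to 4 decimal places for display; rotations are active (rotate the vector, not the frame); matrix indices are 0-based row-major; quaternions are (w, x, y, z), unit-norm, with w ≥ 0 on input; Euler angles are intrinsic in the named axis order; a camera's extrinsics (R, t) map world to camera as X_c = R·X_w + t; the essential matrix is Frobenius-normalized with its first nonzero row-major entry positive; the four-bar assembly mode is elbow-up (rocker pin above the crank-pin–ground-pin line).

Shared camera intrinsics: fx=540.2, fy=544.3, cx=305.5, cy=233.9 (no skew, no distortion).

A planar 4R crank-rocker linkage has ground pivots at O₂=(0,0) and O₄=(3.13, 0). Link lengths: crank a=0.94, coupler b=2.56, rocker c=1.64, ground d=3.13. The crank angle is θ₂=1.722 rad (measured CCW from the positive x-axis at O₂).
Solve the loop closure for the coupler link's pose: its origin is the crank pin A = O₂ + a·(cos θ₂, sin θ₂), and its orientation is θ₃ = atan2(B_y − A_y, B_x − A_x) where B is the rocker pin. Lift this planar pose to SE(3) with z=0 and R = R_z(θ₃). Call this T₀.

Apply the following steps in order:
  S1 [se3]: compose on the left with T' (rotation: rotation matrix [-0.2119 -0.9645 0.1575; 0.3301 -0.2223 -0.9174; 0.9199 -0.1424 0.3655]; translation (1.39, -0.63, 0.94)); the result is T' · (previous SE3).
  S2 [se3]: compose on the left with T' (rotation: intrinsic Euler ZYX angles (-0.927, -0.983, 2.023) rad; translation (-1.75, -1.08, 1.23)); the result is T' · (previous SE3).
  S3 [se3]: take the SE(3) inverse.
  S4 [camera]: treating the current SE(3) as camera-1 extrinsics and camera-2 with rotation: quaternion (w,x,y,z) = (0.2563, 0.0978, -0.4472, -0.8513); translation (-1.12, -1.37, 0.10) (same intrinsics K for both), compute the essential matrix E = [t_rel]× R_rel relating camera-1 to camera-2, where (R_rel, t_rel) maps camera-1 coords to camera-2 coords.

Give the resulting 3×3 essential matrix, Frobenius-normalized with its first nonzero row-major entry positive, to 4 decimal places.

source (fourbar_fk): coupler pose = R=[0.9791 -0.2036 0.0000; 0.2036 0.9791 0.0000; 0.0000 0.0000 1.0000], t=(-0.1416, 0.9293, 0.0000)
after S1 (compose_se3): R=[-0.4038 -0.9012 0.1575; 0.2779 -0.2849 -0.9174; 0.8716 -0.3267 0.3655], t=(0.5237, -0.8833, 0.6774)
after S2 (compose_se3): R=[-0.7932 0.0913 0.6020; -0.4515 0.5753 -0.6821; -0.4086 -0.8128 -0.4151], t=(-1.2096, -2.1722, 1.0611)
after S3 (invert_se3): R=[-0.7932 -0.4515 -0.4086; 0.0913 0.5753 -0.8128; 0.6020 -0.6821 -0.4151], t=(-1.5066, 2.2226, -0.3130)
after S4 (essential): [0.1066 0.3576 0.3954; 0.5663 0.1775 0.1085; 0.4022 -0.2408 -0.3474]

matrix = [0.1066 0.3576 0.3954; 0.5663 0.1775 0.1085; 0.4022 -0.2408 -0.3474]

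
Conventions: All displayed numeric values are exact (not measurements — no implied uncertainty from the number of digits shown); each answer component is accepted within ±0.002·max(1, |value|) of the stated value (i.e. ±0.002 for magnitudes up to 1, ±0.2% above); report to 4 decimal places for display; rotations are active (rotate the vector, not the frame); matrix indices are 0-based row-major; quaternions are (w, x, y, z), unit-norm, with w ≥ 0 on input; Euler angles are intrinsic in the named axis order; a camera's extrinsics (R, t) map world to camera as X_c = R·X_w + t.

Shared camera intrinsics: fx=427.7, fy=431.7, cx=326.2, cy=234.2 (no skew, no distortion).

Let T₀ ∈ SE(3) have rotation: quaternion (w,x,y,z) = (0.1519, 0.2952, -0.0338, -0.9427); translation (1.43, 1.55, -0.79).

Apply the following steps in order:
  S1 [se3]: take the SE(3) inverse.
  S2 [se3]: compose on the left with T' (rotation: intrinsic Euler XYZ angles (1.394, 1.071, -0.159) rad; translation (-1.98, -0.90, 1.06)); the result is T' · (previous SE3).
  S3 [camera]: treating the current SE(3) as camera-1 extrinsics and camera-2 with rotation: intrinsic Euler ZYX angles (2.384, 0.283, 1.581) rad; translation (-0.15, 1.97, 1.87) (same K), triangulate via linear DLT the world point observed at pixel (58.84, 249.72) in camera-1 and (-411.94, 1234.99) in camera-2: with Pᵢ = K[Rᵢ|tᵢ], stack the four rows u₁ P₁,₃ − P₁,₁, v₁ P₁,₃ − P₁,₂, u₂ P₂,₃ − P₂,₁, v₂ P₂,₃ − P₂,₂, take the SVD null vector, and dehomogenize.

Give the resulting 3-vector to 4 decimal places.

after S1 (invert_se3): R=[-0.7796 -0.3063 -0.5463; 0.2664 -0.9516 0.1534; -0.5668 -0.0260 0.8234], t=(1.1581, 1.2151, 1.5013)
after S2 (compose_se3): R=[-0.8462 -0.2399 0.4759; -0.2932 -0.5360 -0.7917; 0.4450 -0.8094 0.3832], t=(-0.0222, -0.2753, 1.9809)
after S3 (triangulate): (1.6489, -0.4022, -0.8102)

result = (1.6489, -0.4022, -0.8102)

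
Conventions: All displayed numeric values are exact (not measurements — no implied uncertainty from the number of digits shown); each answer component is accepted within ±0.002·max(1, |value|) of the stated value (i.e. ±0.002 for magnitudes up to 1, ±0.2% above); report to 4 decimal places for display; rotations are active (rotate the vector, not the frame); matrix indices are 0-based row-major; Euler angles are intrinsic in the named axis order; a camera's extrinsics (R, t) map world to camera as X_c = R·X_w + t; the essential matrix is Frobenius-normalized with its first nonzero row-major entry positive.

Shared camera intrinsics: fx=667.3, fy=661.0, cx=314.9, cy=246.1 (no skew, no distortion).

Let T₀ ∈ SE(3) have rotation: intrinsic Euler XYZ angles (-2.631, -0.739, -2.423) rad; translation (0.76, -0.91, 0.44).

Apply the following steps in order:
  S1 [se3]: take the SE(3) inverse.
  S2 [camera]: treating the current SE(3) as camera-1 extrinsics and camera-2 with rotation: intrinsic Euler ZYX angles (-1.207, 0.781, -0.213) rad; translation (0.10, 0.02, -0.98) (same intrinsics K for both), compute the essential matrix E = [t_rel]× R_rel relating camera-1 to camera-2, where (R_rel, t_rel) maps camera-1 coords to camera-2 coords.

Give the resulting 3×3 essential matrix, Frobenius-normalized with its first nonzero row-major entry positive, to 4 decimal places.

matrix = [0.4043 -0.3031 -0.4774; 0.1111 0.4685 -0.0642; -0.2336 -0.4304 0.2022]

after S1 (invert_se3): R=[-0.5564 0.3266 0.7641; 0.4866 0.8734 -0.0190; -0.6735 0.3612 -0.6449], t=(0.3839, 0.4334, 1.1243)
after S2 (essential): [0.4043 -0.3031 -0.4774; 0.1111 0.4685 -0.0642; -0.2336 -0.4304 0.2022]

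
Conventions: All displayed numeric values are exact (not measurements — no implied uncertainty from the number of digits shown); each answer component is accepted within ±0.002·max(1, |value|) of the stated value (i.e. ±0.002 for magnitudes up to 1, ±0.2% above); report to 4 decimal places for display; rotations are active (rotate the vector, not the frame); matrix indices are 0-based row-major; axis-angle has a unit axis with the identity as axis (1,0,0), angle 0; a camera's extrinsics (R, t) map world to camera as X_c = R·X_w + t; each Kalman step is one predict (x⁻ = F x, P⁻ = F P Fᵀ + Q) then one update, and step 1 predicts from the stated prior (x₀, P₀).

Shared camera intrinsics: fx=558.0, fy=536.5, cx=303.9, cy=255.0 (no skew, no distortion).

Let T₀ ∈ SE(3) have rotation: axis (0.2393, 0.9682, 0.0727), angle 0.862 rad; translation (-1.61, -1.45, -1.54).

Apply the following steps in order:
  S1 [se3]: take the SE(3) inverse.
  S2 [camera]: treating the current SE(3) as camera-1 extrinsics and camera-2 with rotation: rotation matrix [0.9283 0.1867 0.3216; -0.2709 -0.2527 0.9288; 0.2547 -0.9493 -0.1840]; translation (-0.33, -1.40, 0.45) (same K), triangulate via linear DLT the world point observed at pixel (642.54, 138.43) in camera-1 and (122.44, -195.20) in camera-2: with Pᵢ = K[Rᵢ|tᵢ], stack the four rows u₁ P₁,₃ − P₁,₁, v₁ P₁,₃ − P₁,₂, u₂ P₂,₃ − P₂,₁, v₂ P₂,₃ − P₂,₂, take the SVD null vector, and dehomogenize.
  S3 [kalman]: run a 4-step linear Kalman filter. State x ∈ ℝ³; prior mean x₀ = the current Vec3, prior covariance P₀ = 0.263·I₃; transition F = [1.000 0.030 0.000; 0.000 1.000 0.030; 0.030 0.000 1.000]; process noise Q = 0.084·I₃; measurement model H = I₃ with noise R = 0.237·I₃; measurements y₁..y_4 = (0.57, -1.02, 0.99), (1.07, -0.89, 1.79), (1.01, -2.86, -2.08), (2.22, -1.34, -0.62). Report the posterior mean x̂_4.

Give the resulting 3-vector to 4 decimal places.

result = (1.4159, -1.6610, -0.4964)

after S1 (invert_se3): R=[0.6709 0.1361 -0.7289; 0.0257 0.9782 0.2062; 0.7411 -0.1571 0.6528], t=(0.1549, 1.7773, 1.9706)
after S2 (triangulate): (0.2773, -1.9241, -1.2665)
after S3 (kf_track): (1.4159, -1.6610, -0.4964)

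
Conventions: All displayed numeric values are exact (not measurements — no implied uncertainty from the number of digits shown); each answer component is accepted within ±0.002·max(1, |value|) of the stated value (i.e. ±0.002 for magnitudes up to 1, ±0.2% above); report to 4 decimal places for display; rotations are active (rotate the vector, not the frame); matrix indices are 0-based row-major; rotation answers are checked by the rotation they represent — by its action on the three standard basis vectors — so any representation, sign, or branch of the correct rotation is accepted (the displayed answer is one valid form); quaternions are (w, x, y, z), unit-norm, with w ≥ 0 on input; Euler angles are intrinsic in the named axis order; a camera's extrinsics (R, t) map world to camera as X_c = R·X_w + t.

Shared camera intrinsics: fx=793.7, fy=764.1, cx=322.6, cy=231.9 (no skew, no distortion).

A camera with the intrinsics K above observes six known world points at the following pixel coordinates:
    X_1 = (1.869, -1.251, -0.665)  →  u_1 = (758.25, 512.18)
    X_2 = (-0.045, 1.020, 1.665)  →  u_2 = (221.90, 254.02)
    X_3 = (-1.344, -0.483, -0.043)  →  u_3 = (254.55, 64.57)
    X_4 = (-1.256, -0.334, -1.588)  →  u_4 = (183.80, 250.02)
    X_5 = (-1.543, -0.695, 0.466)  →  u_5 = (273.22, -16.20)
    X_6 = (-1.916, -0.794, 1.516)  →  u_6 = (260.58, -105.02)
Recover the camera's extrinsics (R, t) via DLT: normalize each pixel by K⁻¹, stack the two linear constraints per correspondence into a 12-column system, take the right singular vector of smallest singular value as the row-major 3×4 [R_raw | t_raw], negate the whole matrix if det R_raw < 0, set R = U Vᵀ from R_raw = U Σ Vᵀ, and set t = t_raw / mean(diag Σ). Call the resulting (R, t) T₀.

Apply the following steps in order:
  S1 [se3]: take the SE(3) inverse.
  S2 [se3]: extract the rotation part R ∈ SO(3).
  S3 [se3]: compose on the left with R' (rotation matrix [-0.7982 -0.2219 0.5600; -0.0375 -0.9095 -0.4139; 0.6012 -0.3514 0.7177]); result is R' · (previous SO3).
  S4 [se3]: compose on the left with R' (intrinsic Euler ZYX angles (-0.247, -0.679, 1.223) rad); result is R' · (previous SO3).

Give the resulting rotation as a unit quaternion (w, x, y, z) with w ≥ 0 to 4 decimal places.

source (pnp_recover): camera pose = R=[0.5795 -0.8149 0.0122; 0.7312 0.5133 -0.4493; 0.3599 0.2693 0.8933], t=(0.0800, 0.4300, 4.2200)
after S1 (invert_se3): R=[0.5795 0.7312 0.3599; -0.8149 0.5133 0.2693; 0.0122 -0.4493 0.8933], t=(-1.8794, -1.2918, -3.5775)
after S2 (rot_of_se3): [0.5795 0.7312 0.3599; -0.8149 0.5133 0.2693; 0.0122 -0.4493 0.8933]
after S3 (compose_so3): [-0.2749 -0.9492 0.1532; 0.7144 -0.3084 -0.6282; 0.6435 -0.0632 0.7628]
after S4 (compose_so3): [-0.8384 -0.5377 0.0892; -0.1614 0.0885 -0.9829; 0.5206 -0.8385 -0.1610]

rotation (quat) = (0.1493, 0.2419, -0.7225, 0.6303)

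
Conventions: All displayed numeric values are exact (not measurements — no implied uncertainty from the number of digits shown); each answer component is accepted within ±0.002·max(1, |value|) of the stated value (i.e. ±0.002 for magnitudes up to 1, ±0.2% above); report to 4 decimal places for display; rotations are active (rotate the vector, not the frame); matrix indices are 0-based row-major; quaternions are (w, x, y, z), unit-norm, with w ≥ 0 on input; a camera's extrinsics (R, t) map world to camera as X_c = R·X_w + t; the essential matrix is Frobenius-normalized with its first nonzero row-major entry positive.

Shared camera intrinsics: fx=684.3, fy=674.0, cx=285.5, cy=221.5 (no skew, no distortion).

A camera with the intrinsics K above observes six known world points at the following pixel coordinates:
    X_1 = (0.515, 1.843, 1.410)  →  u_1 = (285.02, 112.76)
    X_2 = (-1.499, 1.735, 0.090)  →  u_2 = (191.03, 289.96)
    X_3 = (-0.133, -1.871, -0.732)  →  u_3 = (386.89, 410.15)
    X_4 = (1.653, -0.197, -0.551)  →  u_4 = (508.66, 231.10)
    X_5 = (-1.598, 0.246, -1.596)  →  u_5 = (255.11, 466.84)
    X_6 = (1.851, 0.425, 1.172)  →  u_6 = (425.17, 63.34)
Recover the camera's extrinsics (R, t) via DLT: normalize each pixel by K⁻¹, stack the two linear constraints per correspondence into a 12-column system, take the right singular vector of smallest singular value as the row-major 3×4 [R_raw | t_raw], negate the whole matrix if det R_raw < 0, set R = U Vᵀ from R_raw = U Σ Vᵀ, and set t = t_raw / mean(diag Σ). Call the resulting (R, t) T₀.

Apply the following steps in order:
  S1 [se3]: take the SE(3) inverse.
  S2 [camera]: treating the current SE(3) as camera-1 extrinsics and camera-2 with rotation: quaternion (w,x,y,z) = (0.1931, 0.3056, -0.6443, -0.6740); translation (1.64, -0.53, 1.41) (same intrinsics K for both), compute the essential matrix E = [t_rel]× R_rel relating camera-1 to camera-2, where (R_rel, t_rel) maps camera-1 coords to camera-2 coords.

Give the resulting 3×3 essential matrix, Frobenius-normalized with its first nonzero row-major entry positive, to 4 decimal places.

source (pnp_recover): camera pose = R=[0.8747 -0.0647 -0.4803; -0.4846 -0.1209 -0.8663; -0.0020 0.9906 -0.1371], t=(0.3399, 0.3899, 6.4486)
after S1 (invert_se3): R=[0.8747 -0.4846 -0.0020; -0.0647 -0.1209 0.9906; -0.4803 -0.8663 -0.1371], t=(-0.0956, -6.3186, 1.3850)
after S2 (essential): [0.2226 0.2432 0.4863; 0.3715 0.1789 0.1815; -0.5237 -0.0082 0.4213]

matrix = [0.2226 0.2432 0.4863; 0.3715 0.1789 0.1815; -0.5237 -0.0082 0.4213]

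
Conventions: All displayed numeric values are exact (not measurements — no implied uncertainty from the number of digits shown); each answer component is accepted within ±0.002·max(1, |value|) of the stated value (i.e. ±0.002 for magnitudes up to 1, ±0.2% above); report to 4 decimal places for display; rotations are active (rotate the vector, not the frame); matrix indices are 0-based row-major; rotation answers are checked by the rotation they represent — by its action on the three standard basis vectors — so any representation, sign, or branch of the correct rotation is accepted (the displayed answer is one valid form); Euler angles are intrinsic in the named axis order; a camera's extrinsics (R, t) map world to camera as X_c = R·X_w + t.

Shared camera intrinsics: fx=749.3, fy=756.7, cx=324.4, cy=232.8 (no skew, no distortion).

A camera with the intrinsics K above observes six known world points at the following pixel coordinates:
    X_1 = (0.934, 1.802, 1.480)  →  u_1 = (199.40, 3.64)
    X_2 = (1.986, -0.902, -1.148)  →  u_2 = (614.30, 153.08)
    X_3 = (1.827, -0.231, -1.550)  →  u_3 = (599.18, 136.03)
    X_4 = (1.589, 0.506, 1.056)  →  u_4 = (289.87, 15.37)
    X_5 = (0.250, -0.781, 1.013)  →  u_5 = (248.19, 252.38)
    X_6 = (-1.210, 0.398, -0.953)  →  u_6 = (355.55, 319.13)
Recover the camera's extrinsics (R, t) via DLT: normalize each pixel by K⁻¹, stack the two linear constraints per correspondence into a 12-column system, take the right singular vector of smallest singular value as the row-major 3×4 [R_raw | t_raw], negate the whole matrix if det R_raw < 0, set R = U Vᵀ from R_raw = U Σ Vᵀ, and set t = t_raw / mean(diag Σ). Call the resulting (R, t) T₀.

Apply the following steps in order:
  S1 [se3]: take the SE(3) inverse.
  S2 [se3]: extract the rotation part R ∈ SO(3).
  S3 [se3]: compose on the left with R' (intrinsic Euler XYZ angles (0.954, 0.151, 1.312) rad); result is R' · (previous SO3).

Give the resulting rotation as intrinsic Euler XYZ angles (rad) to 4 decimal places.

source (pnp_recover): camera pose = R=[0.4276 -0.1834 -0.8852; -0.7383 -0.6359 -0.2249; -0.5216 0.7497 -0.4073], t=(0.0800, 0.0600, 6.7000)
after S1 (invert_se3): R=[0.4276 -0.7383 -0.5216; -0.1834 -0.6359 0.7497; -0.8852 -0.2249 -0.4073], t=(3.5049, -4.9701, 2.8131)
after S2 (rot_of_se3): [0.4276 -0.7383 -0.5216; -0.1834 -0.6359 0.7497; -0.8852 -0.2249 -0.4073]
after S3 (compose_so3): [0.1503 0.3871 -0.9097; 0.9610 -0.2734 0.0425; -0.2323 -0.8806 -0.4130]

rotation (euler_xyz) = (-3.0392, -1.1426, -1.2004)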